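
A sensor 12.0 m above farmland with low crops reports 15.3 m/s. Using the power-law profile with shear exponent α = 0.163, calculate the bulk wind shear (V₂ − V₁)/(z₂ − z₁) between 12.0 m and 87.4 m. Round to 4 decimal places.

Power law: V₂ = V₁ · (z₂/z₁)^α = 15.3 × (7.2833)^0.163 = 21.1471 m/s
ΔV/Δz = (21.1471 − 15.3)/(87.4 − 12.0) = 5.8471/75.4000 = 0.07755 m/s/m

0.0775 m/s/m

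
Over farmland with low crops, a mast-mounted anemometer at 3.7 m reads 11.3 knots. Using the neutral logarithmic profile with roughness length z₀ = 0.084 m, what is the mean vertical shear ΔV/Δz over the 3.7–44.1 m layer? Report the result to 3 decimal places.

Log law: V₂ = V₁ · ln(z₂/z₀)/ln(z₁/z₀) = 11.3 × 6.2634/3.7853 = 18.6978 knots
ΔV/Δz = (18.6978 − 11.3)/(44.1 − 3.7) = 7.3978/40.4000 = 0.18311 knots/m

0.183 knots/m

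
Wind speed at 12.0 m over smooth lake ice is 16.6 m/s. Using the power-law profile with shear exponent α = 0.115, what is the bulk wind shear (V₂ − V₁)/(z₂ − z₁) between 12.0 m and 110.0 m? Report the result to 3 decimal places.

0.049 m/s/m

Power law: V₂ = V₁ · (z₂/z₁)^α = 16.6 × (9.1667)^0.115 = 21.4172 m/s
ΔV/Δz = (21.4172 − 16.6)/(110.0 − 12.0) = 4.8172/98.0000 = 0.04915 m/s/m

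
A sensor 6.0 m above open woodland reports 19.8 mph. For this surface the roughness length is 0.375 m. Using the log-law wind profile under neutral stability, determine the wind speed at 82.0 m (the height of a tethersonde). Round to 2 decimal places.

Log law: V(z) ∝ ln(z/z₀), so V₂/V₁ = ln(z₂/z₀) / ln(z₁/z₀).
ln(82.0/0.375) = 5.3875, ln(6.0/0.375) = 2.7726
V₂ = 19.8 × 5.3875/2.7726 = 19.8 × 1.9431 = 38.4743 mph

38.47 mph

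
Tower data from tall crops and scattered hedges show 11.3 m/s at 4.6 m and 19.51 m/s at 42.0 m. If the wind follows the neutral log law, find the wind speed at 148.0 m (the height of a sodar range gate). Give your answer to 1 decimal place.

Log law: V ∝ ln(z/z₀). From the pair, with r = V₁/V₂ = 0.57919,
ln z₀ = (ln z₁ − r·ln z₂)/(1 − r) = (1.5261 − 0.57919×3.7377)/0.42081 = -1.5179 → z₀ = 0.2192 m
V₃ = V₁ · ln(z₃/z₀)/ln(z₁/z₀) = 11.3 × 6.5152/3.0440 = 24.1857 m/s

24.2 m/s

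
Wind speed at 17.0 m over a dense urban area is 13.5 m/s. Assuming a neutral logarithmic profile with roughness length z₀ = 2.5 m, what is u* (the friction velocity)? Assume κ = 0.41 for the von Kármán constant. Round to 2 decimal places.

u* ≈ 2.89 m/s

Log law: V(z) = (u*/κ) · ln(z/z₀) ⇒ u* = κ · V / ln(z/z₀)
u* = 0.41 × 13.5 / ln(17.0/2.5) = 0.41 × 13.5 / 1.9169
   = 5.5350 / 1.9169 = 2.8874 m/s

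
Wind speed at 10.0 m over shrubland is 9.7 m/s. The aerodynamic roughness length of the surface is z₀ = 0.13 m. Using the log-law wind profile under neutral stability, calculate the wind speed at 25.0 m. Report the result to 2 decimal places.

Log law: V(z) ∝ ln(z/z₀), so V₂/V₁ = ln(z₂/z₀) / ln(z₁/z₀).
ln(25.0/0.13) = 5.2591, ln(10.0/0.13) = 4.3428
V₂ = 9.7 × 5.2591/4.3428 = 9.7 × 1.2110 = 11.7466 m/s

11.75 m/s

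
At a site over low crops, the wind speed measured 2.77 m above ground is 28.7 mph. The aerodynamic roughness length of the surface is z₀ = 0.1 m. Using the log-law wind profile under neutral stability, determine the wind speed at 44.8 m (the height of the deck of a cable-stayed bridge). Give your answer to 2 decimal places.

52.75 mph

Log law: V(z) ∝ ln(z/z₀), so V₂/V₁ = ln(z₂/z₀) / ln(z₁/z₀).
ln(44.8/0.1) = 6.1048, ln(2.77/0.1) = 3.3214
V₂ = 28.7 × 6.1048/3.3214 = 28.7 × 1.8380 = 52.7506 mph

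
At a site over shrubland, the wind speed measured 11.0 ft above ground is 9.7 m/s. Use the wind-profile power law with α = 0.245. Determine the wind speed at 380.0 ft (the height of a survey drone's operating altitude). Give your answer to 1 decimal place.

Power-law profile: V₂ = V₁ · (z₂/z₁)^α
V₂ = 9.7 × (380.0/11.0)^0.245 = 9.7 × (34.5455)^0.245
    = 9.7 × 2.3818 = 23.1035 m/s

23.1 m/s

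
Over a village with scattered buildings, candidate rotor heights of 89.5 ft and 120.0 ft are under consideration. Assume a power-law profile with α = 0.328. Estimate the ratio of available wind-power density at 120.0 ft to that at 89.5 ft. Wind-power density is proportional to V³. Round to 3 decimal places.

1.335

Speed ratio: V_B/V_A = (z_B/z_A)^α = (120.0/89.5)^0.328 = (1.3408)^0.328 = 1.10096
Power-density ratio: P_B/P_A = (V_B/V_A)³ = (1.10096)³ = 1.33451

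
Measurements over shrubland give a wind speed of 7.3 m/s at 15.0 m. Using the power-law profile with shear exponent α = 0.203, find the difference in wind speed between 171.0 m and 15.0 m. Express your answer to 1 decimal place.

Power law: V₂ = V₁ · (z₂/z₁)^α = 7.3 × (11.4000)^0.203 = 11.9639 m/s
ΔV = 11.9639 − 7.3 = 4.6639 m/s

4.7 m/s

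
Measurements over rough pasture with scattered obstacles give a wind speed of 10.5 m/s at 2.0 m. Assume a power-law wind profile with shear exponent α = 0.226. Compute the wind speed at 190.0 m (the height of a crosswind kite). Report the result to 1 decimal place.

29.4 m/s

Power-law profile: V₂ = V₁ · (z₂/z₁)^α
V₂ = 10.5 × (190.0/2.0)^0.226 = 10.5 × (95.0000)^0.226
    = 10.5 × 2.7988 = 29.3870 m/s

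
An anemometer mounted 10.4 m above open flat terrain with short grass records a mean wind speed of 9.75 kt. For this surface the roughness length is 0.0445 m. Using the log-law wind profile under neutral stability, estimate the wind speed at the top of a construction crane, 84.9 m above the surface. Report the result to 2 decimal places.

Log law: V(z) ∝ ln(z/z₀), so V₂/V₁ = ln(z₂/z₀) / ln(z₁/z₀).
ln(84.9/0.0445) = 7.5537, ln(10.4/0.0445) = 5.4541
V₂ = 9.75 × 7.5537/5.4541 = 9.75 × 1.3850 = 13.5035 kt

13.50 kt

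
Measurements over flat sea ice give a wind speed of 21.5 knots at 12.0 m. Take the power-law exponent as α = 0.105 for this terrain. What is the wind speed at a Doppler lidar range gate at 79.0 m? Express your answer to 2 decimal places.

Power-law profile: V₂ = V₁ · (z₂/z₁)^α
V₂ = 21.5 × (79.0/12.0)^0.105 = 21.5 × (6.5833)^0.105
    = 21.5 × 1.2188 = 26.2045 knots

26.20 knots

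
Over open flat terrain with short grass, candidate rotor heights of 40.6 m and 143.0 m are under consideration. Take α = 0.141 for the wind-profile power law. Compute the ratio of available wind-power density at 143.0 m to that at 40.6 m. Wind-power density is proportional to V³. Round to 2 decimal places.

1.70

Speed ratio: V_B/V_A = (z_B/z_A)^α = (143.0/40.6)^0.141 = (3.5222)^0.141 = 1.19426
Power-density ratio: P_B/P_A = (V_B/V_A)³ = (1.19426)³ = 1.70334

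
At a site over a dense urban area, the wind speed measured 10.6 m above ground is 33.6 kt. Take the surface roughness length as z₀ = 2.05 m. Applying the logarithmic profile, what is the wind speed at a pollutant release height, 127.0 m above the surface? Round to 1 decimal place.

Log law: V(z) ∝ ln(z/z₀), so V₂/V₁ = ln(z₂/z₀) / ln(z₁/z₀).
ln(127.0/2.05) = 4.1263, ln(10.6/2.05) = 1.6430
V₂ = 33.6 × 4.1263/1.6430 = 33.6 × 2.5114 = 84.3847 kt

84.4 kt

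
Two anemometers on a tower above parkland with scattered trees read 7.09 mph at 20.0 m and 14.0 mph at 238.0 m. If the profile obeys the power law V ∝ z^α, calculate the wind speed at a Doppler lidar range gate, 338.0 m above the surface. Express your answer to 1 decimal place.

15.4 mph

First find α: α = ln(V₂/V₁)/ln(z₂/z₁) = ln(14.0/7.09)/ln(238.0/20.0) = 0.68037/2.47654 = 0.2747
Extrapolate from 238.0 m to 338.0 m: V₃ = 14.0 × (338.0/238.0)^0.2747 = 14.0 × 1.1012 = 15.4163 mph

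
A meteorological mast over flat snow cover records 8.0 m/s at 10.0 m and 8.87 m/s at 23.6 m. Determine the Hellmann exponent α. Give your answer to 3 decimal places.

α ≈ 0.120

Power law: V₂/V₁ = (z₂/z₁)^α ⇒ α = ln(V₂/V₁) / ln(z₂/z₁)
α = ln(8.87/8.0) / ln(23.6/10.0) = ln(1.1087) / ln(2.3600)
  = 0.10323 / 0.85866 = 0.12023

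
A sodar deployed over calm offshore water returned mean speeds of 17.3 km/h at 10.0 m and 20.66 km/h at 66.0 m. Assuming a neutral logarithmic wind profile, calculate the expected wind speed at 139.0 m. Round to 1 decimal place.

22.0 km/h

Log law: V ∝ ln(z/z₀). From the pair, with r = V₁/V₂ = 0.83737,
ln z₀ = (ln z₁ − r·ln z₂)/(1 − r) = (2.3026 − 0.83737×4.1897)/0.16263 = -7.4136 → z₀ = 0.0006030 m
V₃ = V₁ · ln(z₃/z₀)/ln(z₁/z₀) = 17.3 × 12.3481/9.7162 = 21.9862 km/h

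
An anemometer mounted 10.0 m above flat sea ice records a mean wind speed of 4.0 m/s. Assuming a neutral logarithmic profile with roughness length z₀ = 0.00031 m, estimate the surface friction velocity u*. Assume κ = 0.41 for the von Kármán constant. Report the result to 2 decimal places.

Log law: V(z) = (u*/κ) · ln(z/z₀) ⇒ u* = κ · V / ln(z/z₀)
u* = 0.41 × 4.0 / ln(10.0/0.00031) = 0.41 × 4.0 / 10.3815
   = 1.6400 / 10.3815 = 0.1580 m/s

u* ≈ 0.16 m/s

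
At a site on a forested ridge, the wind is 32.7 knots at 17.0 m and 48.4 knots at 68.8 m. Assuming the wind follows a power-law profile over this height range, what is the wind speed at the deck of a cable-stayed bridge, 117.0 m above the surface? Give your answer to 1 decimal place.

First find α: α = ln(V₂/V₁)/ln(z₂/z₁) = ln(48.4/32.7)/ln(68.8/17.0) = 0.39212/1.39799 = 0.2805
Extrapolate from 68.8 m to 117.0 m: V₃ = 48.4 × (117.0/68.8)^0.2805 = 48.4 × 1.1606 = 56.1728 knots

56.2 knots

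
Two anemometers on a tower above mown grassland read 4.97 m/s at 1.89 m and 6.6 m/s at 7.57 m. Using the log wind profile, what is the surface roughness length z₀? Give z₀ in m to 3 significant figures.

z₀ ≈ 0.0275 m

Log law: V(z) ∝ ln(z/z₀). With r = V₁/V₂ = 4.97/6.6 = 0.75303,
r · ln(z₂/z₀) = ln(z₁/z₀) ⇒ ln z₀ = (ln z₁ − r·ln z₂)/(1 − r)
ln z₀ = (0.63658 − 0.75303×2.02419) / 0.24697 = -3.5944
z₀ = exp(-3.5944) = 0.02748 m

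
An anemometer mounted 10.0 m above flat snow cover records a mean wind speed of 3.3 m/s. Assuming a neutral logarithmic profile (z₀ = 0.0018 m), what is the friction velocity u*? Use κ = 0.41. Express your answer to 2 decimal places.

Log law: V(z) = (u*/κ) · ln(z/z₀) ⇒ u* = κ · V / ln(z/z₀)
u* = 0.41 × 3.3 / ln(10.0/0.0018) = 0.41 × 3.3 / 8.6226
   = 1.3530 / 8.6226 = 0.1569 m/s

u* ≈ 0.16 m/s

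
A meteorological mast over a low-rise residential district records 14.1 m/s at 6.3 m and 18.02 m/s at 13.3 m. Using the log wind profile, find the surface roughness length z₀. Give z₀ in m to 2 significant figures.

z₀ ≈ 0.43 m

Log law: V(z) ∝ ln(z/z₀). With r = V₁/V₂ = 14.1/18.02 = 0.78246,
r · ln(z₂/z₀) = ln(z₁/z₀) ⇒ ln z₀ = (ln z₁ − r·ln z₂)/(1 − r)
ln z₀ = (1.84055 − 0.78246×2.58776) / 0.21754 = -0.8471
z₀ = exp(-0.8471) = 0.4286 m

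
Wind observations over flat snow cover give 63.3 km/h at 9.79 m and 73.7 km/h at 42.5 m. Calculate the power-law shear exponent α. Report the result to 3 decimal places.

Power law: V₂/V₁ = (z₂/z₁)^α ⇒ α = ln(V₂/V₁) / ln(z₂/z₁)
α = ln(73.7/63.3) / ln(42.5/9.79) = ln(1.1643) / ln(4.3412)
  = 0.15212 / 1.46814 = 0.10361

α ≈ 0.104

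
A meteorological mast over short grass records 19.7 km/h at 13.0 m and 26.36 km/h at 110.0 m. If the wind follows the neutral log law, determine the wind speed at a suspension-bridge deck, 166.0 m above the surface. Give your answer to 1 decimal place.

Log law: V ∝ ln(z/z₀). From the pair, with r = V₁/V₂ = 0.74734,
ln z₀ = (ln z₁ − r·ln z₂)/(1 − r) = (2.5649 − 0.74734×4.7005)/0.25266 = -3.7519 → z₀ = 0.02347 m
V₃ = V₁ · ln(z₃/z₀)/ln(z₁/z₀) = 19.7 × 8.8638/6.3168 = 27.6434 km/h

27.6 km/h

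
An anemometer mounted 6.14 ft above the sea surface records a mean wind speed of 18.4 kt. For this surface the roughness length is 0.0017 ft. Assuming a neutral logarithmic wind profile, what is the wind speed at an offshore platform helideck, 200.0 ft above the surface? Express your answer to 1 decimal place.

Log law: V(z) ∝ ln(z/z₀), so V₂/V₁ = ln(z₂/z₀) / ln(z₁/z₀).
ln(200.0/0.0017) = 11.6754, ln(6.14/0.0017) = 8.1920
V₂ = 18.4 × 11.6754/8.1920 = 18.4 × 1.4252 = 26.2243 kt

26.2 kt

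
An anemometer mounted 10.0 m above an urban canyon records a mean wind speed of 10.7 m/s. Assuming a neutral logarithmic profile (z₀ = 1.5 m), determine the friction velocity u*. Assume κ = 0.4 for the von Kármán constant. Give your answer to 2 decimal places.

u* ≈ 2.26 m/s

Log law: V(z) = (u*/κ) · ln(z/z₀) ⇒ u* = κ · V / ln(z/z₀)
u* = 0.4 × 10.7 / ln(10.0/1.5) = 0.4 × 10.7 / 1.8971
   = 4.2800 / 1.8971 = 2.2561 m/s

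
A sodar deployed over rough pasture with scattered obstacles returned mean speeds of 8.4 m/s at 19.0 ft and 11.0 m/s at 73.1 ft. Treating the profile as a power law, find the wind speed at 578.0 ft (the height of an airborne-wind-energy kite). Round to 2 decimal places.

16.64 m/s

First find α: α = ln(V₂/V₁)/ln(z₂/z₁) = ln(11.0/8.4)/ln(73.1/19.0) = 0.26966/1.34739 = 0.2001
Extrapolate from 73.1 ft to 578.0 ft: V₃ = 11.0 × (578.0/73.1)^0.2001 = 11.0 × 1.5126 = 16.6387 m/s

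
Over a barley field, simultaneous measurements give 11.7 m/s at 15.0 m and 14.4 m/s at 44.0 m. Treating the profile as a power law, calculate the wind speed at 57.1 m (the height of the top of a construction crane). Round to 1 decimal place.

15.1 m/s

First find α: α = ln(V₂/V₁)/ln(z₂/z₁) = ln(14.4/11.7)/ln(44.0/15.0) = 0.20764/1.07614 = 0.1929
Extrapolate from 44.0 m to 57.1 m: V₃ = 14.4 × (57.1/44.0)^0.1929 = 14.4 × 1.0516 = 15.1426 m/s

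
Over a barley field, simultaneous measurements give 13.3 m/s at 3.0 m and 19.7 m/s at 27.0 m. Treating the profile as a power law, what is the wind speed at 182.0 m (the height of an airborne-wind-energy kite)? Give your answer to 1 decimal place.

27.7 m/s

First find α: α = ln(V₂/V₁)/ln(z₂/z₁) = ln(19.7/13.3)/ln(27.0/3.0) = 0.39285/2.19722 = 0.1788
Extrapolate from 27.0 m to 182.0 m: V₃ = 19.7 × (182.0/27.0)^0.1788 = 19.7 × 1.4066 = 27.7099 m/s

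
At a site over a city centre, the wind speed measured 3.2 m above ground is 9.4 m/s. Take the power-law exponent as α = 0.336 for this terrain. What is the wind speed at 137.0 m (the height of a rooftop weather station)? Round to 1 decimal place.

Power-law profile: V₂ = V₁ · (z₂/z₁)^α
V₂ = 9.4 × (137.0/3.2)^0.336 = 9.4 × (42.8125)^0.336
    = 9.4 × 3.5335 = 33.2151 m/s

33.2 m/s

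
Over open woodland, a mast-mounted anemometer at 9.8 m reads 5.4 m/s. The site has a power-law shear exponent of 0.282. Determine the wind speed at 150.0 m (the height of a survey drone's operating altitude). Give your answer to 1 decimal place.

11.7 m/s

Power-law profile: V₂ = V₁ · (z₂/z₁)^α
V₂ = 5.4 × (150.0/9.8)^0.282 = 5.4 × (15.3061)^0.282
    = 5.4 × 2.1584 = 11.6554 m/s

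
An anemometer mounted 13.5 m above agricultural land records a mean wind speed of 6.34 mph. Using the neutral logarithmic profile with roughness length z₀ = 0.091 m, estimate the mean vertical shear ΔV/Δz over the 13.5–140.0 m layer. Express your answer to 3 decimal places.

Log law: V₂ = V₁ · ln(z₂/z₀)/ln(z₁/z₀) = 6.34 × 7.3385/4.9996 = 9.3060 mph
ΔV/Δz = (9.3060 − 6.34)/(140.0 − 13.5) = 2.9660/126.5000 = 0.02345 mph/m

0.023 mph/m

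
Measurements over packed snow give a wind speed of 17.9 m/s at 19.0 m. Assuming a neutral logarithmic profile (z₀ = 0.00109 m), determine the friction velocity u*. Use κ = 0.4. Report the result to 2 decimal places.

u* ≈ 0.73 m/s

Log law: V(z) = (u*/κ) · ln(z/z₀) ⇒ u* = κ · V / ln(z/z₀)
u* = 0.4 × 17.9 / ln(19.0/0.00109) = 0.4 × 17.9 / 9.7660
   = 7.1600 / 9.7660 = 0.7332 m/s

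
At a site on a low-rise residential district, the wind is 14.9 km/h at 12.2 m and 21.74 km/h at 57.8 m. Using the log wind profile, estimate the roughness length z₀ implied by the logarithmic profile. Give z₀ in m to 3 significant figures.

Log law: V(z) ∝ ln(z/z₀). With r = V₁/V₂ = 14.9/21.74 = 0.68537,
r · ln(z₂/z₀) = ln(z₁/z₀) ⇒ ln z₀ = (ln z₁ − r·ln z₂)/(1 − r)
ln z₀ = (2.50144 − 0.68537×4.05699) / 0.31463 = -0.8871
z₀ = exp(-0.8871) = 0.4118 m

z₀ ≈ 0.412 m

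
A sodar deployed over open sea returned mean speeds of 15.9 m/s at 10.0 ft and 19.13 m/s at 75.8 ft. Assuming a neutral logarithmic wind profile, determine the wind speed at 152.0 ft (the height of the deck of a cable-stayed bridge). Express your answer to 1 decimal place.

20.2 m/s

Log law: V ∝ ln(z/z₀). From the pair, with r = V₁/V₂ = 0.83116,
ln z₀ = (ln z₁ − r·ln z₂)/(1 − r) = (2.3026 − 0.83116×4.3281)/0.16884 = -7.6682 → z₀ = 0.0004675 ft
V₃ = V₁ · ln(z₃/z₀)/ln(z₁/z₀) = 15.9 × 12.6921/9.9708 = 20.2395 m/s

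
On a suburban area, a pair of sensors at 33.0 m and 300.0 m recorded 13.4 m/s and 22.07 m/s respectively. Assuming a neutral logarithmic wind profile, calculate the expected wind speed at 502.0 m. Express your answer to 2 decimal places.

24.09 m/s

Log law: V ∝ ln(z/z₀). From the pair, with r = V₁/V₂ = 0.60716,
ln z₀ = (ln z₁ − r·ln z₂)/(1 − r) = (3.4965 − 0.60716×5.7038)/0.39284 = 0.0850 → z₀ = 1.089 m
V₃ = V₁ · ln(z₃/z₀)/ln(z₁/z₀) = 13.4 × 6.1336/3.4115 = 24.0922 m/s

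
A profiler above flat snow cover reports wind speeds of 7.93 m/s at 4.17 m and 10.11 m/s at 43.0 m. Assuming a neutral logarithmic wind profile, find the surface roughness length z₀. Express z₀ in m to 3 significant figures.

z₀ ≈ 0.000859 m

Log law: V(z) ∝ ln(z/z₀). With r = V₁/V₂ = 7.93/10.11 = 0.78437,
r · ln(z₂/z₀) = ln(z₁/z₀) ⇒ ln z₀ = (ln z₁ − r·ln z₂)/(1 − r)
ln z₀ = (1.42792 − 0.78437×3.76120) / 0.21563 = -7.0597
z₀ = exp(-7.0597) = 0.0008591 m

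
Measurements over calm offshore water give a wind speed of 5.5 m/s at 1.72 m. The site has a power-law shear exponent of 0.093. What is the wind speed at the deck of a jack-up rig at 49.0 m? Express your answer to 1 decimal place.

7.5 m/s

Power-law profile: V₂ = V₁ · (z₂/z₁)^α
V₂ = 5.5 × (49.0/1.72)^0.093 = 5.5 × (28.4884)^0.093
    = 5.5 × 1.3655 = 7.5101 m/s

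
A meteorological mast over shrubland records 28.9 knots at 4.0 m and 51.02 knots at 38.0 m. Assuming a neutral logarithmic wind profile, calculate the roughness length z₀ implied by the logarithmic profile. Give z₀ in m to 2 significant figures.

z₀ ≈ 0.21 m

Log law: V(z) ∝ ln(z/z₀). With r = V₁/V₂ = 28.9/51.02 = 0.56644,
r · ln(z₂/z₀) = ln(z₁/z₀) ⇒ ln z₀ = (ln z₁ − r·ln z₂)/(1 − r)
ln z₀ = (1.38629 − 0.56644×3.63759) / 0.43356 = -1.5550
z₀ = exp(-1.5550) = 0.2112 m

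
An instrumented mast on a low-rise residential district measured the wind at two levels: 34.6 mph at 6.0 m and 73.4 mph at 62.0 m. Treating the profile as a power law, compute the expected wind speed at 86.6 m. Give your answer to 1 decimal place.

81.7 mph

First find α: α = ln(V₂/V₁)/ln(z₂/z₁) = ln(73.4/34.6)/ln(62.0/6.0) = 0.75207/2.33537 = 0.3220
Extrapolate from 62.0 m to 86.6 m: V₃ = 73.4 × (86.6/62.0)^0.3220 = 73.4 × 1.1136 = 81.7394 mph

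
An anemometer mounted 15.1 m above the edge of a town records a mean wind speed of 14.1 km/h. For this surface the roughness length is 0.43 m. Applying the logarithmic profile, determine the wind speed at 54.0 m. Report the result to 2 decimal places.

Log law: V(z) ∝ ln(z/z₀), so V₂/V₁ = ln(z₂/z₀) / ln(z₁/z₀).
ln(54.0/0.43) = 4.8330, ln(15.1/0.43) = 3.5587
V₂ = 14.1 × 4.8330/3.5587 = 14.1 × 1.3581 = 19.1489 km/h

19.15 km/h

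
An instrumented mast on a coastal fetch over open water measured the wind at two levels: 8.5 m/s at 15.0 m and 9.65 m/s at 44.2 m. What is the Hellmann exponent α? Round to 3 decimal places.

Power law: V₂/V₁ = (z₂/z₁)^α ⇒ α = ln(V₂/V₁) / ln(z₂/z₁)
α = ln(9.65/8.5) / ln(44.2/15.0) = ln(1.1353) / ln(2.9467)
  = 0.12689 / 1.08067 = 0.11742

α ≈ 0.117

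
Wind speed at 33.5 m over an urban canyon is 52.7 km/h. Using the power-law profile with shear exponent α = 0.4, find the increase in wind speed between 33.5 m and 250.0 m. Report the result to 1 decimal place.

65.1 km/h

Power law: V₂ = V₁ · (z₂/z₁)^α = 52.7 × (7.4627)^0.4 = 117.7521 km/h
ΔV = 117.7521 − 52.7 = 65.0521 km/h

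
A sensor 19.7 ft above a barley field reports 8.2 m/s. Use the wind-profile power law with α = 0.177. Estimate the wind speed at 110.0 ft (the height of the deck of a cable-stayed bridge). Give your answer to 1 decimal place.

Power-law profile: V₂ = V₁ · (z₂/z₁)^α
V₂ = 8.2 × (110.0/19.7)^0.177 = 8.2 × (5.5838)^0.177
    = 8.2 × 1.3558 = 11.1178 m/s

11.1 m/s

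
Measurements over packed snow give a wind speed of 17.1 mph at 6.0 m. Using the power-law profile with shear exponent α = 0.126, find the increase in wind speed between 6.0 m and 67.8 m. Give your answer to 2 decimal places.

6.11 mph

Power law: V₂ = V₁ · (z₂/z₁)^α = 17.1 × (11.3000)^0.126 = 23.2105 mph
ΔV = 23.2105 − 17.1 = 6.1105 mph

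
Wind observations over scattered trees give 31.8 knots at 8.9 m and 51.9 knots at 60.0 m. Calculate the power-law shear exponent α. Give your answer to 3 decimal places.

α ≈ 0.257

Power law: V₂/V₁ = (z₂/z₁)^α ⇒ α = ln(V₂/V₁) / ln(z₂/z₁)
α = ln(51.9/31.8) / ln(60.0/8.9) = ln(1.6321) / ln(6.7416)
  = 0.48985 / 1.90829 = 0.25670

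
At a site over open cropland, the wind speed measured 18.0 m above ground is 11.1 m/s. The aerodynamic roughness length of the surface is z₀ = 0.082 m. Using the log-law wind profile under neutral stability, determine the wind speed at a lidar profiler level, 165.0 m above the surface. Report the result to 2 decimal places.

15.66 m/s

Log law: V(z) ∝ ln(z/z₀), so V₂/V₁ = ln(z₂/z₀) / ln(z₁/z₀).
ln(165.0/0.082) = 7.6070, ln(18.0/0.082) = 5.3914
V₂ = 11.1 × 7.6070/5.3914 = 11.1 × 1.4109 = 15.6615 m/s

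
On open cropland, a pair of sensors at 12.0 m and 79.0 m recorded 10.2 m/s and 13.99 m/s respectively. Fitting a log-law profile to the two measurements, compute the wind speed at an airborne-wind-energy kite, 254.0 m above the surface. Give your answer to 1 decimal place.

Log law: V ∝ ln(z/z₀). From the pair, with r = V₁/V₂ = 0.72909,
ln z₀ = (ln z₁ − r·ln z₂)/(1 − r) = (2.4849 − 0.72909×4.3694)/0.27091 = -2.5869 → z₀ = 0.07525 m
V₃ = V₁ · ln(z₃/z₀)/ln(z₁/z₀) = 10.2 × 8.1243/5.0719 = 16.3387 m/s

16.3 m/s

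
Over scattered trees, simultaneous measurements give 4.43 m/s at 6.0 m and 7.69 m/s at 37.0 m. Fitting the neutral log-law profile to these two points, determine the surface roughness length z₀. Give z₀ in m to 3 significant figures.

z₀ ≈ 0.506 m

Log law: V(z) ∝ ln(z/z₀). With r = V₁/V₂ = 4.43/7.69 = 0.57607,
r · ln(z₂/z₀) = ln(z₁/z₀) ⇒ ln z₀ = (ln z₁ − r·ln z₂)/(1 − r)
ln z₀ = (1.79176 − 0.57607×3.61092) / 0.42393 = -0.6803
z₀ = exp(-0.6803) = 0.5065 m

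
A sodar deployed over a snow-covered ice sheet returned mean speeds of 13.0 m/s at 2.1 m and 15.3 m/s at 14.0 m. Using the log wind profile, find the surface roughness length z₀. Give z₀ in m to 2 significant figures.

Log law: V(z) ∝ ln(z/z₀). With r = V₁/V₂ = 13.0/15.3 = 0.84967,
r · ln(z₂/z₀) = ln(z₁/z₀) ⇒ ln z₀ = (ln z₁ − r·ln z₂)/(1 − r)
ln z₀ = (0.74194 − 0.84967×2.63906) / 0.15033 = -9.9809
z₀ = exp(-9.9809) = 0.00004627 m

z₀ ≈ 0.000046 m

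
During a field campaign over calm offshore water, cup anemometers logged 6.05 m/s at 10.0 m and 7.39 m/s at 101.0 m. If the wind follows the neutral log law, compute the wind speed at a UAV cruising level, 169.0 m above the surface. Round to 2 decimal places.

Log law: V ∝ ln(z/z₀). From the pair, with r = V₁/V₂ = 0.81867,
ln z₀ = (ln z₁ − r·ln z₂)/(1 − r) = (2.3026 − 0.81867×4.6151)/0.18133 = -8.1383 → z₀ = 0.0002921 m
V₃ = V₁ · ln(z₃/z₀)/ln(z₁/z₀) = 6.05 × 13.2682/10.4409 = 7.6883 m/s

7.69 m/s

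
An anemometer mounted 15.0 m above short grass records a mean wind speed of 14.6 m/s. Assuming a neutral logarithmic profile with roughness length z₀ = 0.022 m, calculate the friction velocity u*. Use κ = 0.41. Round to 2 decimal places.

Log law: V(z) = (u*/κ) · ln(z/z₀) ⇒ u* = κ · V / ln(z/z₀)
u* = 0.41 × 14.6 / ln(15.0/0.022) = 0.41 × 14.6 / 6.5248
   = 5.9860 / 6.5248 = 0.9174 m/s

u* ≈ 0.92 m/s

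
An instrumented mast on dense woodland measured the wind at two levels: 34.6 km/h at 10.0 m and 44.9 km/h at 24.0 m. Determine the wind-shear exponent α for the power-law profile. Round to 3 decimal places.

α ≈ 0.298

Power law: V₂/V₁ = (z₂/z₁)^α ⇒ α = ln(V₂/V₁) / ln(z₂/z₁)
α = ln(44.9/34.6) / ln(24.0/10.0) = ln(1.2977) / ln(2.4000)
  = 0.26058 / 0.87547 = 0.29765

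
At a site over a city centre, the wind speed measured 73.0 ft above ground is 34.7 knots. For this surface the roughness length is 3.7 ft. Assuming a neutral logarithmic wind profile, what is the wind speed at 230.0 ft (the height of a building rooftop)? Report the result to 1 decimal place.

48.1 knots

Log law: V(z) ∝ ln(z/z₀), so V₂/V₁ = ln(z₂/z₀) / ln(z₁/z₀).
ln(230.0/3.7) = 4.1297, ln(73.0/3.7) = 2.9821
V₂ = 34.7 × 4.1297/2.9821 = 34.7 × 1.3848 = 48.0537 knots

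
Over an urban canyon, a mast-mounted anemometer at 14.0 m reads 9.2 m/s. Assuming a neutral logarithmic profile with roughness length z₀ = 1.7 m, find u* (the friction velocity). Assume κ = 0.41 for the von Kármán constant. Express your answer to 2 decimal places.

u* ≈ 1.79 m/s

Log law: V(z) = (u*/κ) · ln(z/z₀) ⇒ u* = κ · V / ln(z/z₀)
u* = 0.41 × 9.2 / ln(14.0/1.7) = 0.41 × 9.2 / 2.1084
   = 3.7720 / 2.1084 = 1.7890 m/s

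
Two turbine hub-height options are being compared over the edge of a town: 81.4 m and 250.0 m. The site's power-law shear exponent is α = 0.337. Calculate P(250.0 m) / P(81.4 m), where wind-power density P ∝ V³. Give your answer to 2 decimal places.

Speed ratio: V_B/V_A = (z_B/z_A)^α = (250.0/81.4)^0.337 = (3.0713)^0.337 = 1.45957
Power-density ratio: P_B/P_A = (V_B/V_A)³ = (1.45957)³ = 3.10940

3.11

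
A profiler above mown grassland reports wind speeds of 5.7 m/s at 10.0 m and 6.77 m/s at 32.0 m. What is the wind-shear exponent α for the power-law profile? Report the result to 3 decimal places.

α ≈ 0.148

Power law: V₂/V₁ = (z₂/z₁)^α ⇒ α = ln(V₂/V₁) / ln(z₂/z₁)
α = ln(6.77/5.7) / ln(32.0/10.0) = ln(1.1877) / ln(3.2000)
  = 0.17203 / 1.16315 = 0.14790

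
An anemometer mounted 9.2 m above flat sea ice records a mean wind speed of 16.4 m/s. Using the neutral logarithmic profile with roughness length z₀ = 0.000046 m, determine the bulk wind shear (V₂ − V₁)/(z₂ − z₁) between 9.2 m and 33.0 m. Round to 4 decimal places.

Log law: V₂ = V₁ · ln(z₂/z₀)/ln(z₁/z₀) = 16.4 × 13.4834/12.2061 = 18.1162 m/s
ΔV/Δz = (18.1162 − 16.4)/(33.0 − 9.2) = 1.7162/23.8000 = 0.07211 m/s/m

0.0721 m/s/m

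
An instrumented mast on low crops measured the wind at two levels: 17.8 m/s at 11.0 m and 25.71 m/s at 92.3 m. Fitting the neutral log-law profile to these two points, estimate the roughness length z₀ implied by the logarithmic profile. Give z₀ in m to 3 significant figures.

z₀ ≈ 0.0917 m

Log law: V(z) ∝ ln(z/z₀). With r = V₁/V₂ = 17.8/25.71 = 0.69234,
r · ln(z₂/z₀) = ln(z₁/z₀) ⇒ ln z₀ = (ln z₁ − r·ln z₂)/(1 − r)
ln z₀ = (2.39790 − 0.69234×4.52504) / 0.30766 = -2.3889
z₀ = exp(-2.3889) = 0.09173 m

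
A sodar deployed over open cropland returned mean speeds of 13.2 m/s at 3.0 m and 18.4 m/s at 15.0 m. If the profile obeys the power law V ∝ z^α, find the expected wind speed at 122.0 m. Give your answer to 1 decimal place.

28.4 m/s

First find α: α = ln(V₂/V₁)/ln(z₂/z₁) = ln(18.4/13.2)/ln(15.0/3.0) = 0.33213/1.60944 = 0.2064
Extrapolate from 15.0 m to 122.0 m: V₃ = 18.4 × (122.0/15.0)^0.2064 = 18.4 × 1.5412 = 28.3574 m/s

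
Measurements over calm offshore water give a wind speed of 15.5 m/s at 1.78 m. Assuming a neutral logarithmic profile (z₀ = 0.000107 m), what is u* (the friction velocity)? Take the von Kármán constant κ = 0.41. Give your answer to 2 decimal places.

u* ≈ 0.65 m/s

Log law: V(z) = (u*/κ) · ln(z/z₀) ⇒ u* = κ · V / ln(z/z₀)
u* = 0.41 × 15.5 / ln(1.78/0.000107) = 0.41 × 15.5 / 9.7193
   = 6.3550 / 9.7193 = 0.6539 m/s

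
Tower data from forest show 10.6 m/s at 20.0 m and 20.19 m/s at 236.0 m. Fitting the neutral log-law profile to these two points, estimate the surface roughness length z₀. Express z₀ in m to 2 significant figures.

Log law: V(z) ∝ ln(z/z₀). With r = V₁/V₂ = 10.6/20.19 = 0.52501,
r · ln(z₂/z₀) = ln(z₁/z₀) ⇒ ln z₀ = (ln z₁ − r·ln z₂)/(1 − r)
ln z₀ = (2.99573 − 0.52501×5.46383) / 0.47499 = 0.2677
z₀ = exp(0.2677) = 1.307 m

z₀ ≈ 1.3 m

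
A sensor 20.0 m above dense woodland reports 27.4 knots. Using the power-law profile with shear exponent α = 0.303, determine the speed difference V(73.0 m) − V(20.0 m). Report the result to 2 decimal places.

Power law: V₂ = V₁ · (z₂/z₁)^α = 27.4 × (3.6500)^0.303 = 40.5626 knots
ΔV = 40.5626 − 27.4 = 13.1626 knots

13.16 knots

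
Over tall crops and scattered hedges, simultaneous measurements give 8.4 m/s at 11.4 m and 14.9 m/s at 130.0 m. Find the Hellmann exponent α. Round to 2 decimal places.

Power law: V₂/V₁ = (z₂/z₁)^α ⇒ α = ln(V₂/V₁) / ln(z₂/z₁)
α = ln(14.9/8.4) / ln(130.0/11.4) = ln(1.7738) / ln(11.4035)
  = 0.57313 / 2.43392 = 0.23548

α ≈ 0.24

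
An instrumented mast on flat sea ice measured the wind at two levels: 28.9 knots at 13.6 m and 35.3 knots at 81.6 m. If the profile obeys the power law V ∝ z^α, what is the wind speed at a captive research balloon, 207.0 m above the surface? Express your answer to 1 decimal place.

First find α: α = ln(V₂/V₁)/ln(z₂/z₁) = ln(35.3/28.9)/ln(81.6/13.6) = 0.20004/1.79176 = 0.1116
Extrapolate from 81.6 m to 207.0 m: V₃ = 35.3 × (207.0/81.6)^0.1116 = 35.3 × 1.1095 = 39.1661 knots

39.2 knots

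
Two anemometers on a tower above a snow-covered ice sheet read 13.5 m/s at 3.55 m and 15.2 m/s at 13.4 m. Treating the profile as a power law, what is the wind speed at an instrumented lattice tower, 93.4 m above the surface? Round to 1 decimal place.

First find α: α = ln(V₂/V₁)/ln(z₂/z₁) = ln(15.2/13.5)/ln(13.4/3.55) = 0.11861/1.32831 = 0.0893
Extrapolate from 13.4 m to 93.4 m: V₃ = 15.2 × (93.4/13.4)^0.0893 = 15.2 × 1.1893 = 18.0775 m/s

18.1 m/s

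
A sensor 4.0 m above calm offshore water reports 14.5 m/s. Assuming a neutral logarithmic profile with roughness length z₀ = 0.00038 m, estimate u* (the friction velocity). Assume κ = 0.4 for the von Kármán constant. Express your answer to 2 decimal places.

Log law: V(z) = (u*/κ) · ln(z/z₀) ⇒ u* = κ · V / ln(z/z₀)
u* = 0.4 × 14.5 / ln(4.0/0.00038) = 0.4 × 14.5 / 9.2616
   = 5.8000 / 9.2616 = 0.6262 m/s

u* ≈ 0.63 m/s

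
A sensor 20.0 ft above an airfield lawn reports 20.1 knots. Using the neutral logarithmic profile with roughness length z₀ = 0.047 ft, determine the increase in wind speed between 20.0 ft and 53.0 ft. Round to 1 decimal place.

3.2 knots

Log law: V₂ = V₁ · ln(z₂/z₀)/ln(z₁/z₀) = 20.1 × 7.0279/6.0533 = 23.3360 knots
ΔV = 23.3360 − 20.1 = 3.2360 knots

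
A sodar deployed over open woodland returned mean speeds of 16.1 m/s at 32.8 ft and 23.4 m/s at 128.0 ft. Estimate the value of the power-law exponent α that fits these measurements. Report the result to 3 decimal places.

Power law: V₂/V₁ = (z₂/z₁)^α ⇒ α = ln(V₂/V₁) / ln(z₂/z₁)
α = ln(23.4/16.1) / ln(128.0/32.8) = ln(1.4534) / ln(3.9024)
  = 0.37392 / 1.36160 = 0.27462

α ≈ 0.275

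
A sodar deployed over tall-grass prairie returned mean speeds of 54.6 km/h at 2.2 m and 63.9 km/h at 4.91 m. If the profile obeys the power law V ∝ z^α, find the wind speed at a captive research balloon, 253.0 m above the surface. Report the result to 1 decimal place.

138.3 km/h

First find α: α = ln(V₂/V₁)/ln(z₂/z₁) = ln(63.9/54.6)/ln(4.91/2.2) = 0.15729/0.80282 = 0.1959
Extrapolate from 4.91 m to 253.0 m: V₃ = 63.9 × (253.0/4.91)^0.1959 = 63.9 × 2.1648 = 138.3307 km/h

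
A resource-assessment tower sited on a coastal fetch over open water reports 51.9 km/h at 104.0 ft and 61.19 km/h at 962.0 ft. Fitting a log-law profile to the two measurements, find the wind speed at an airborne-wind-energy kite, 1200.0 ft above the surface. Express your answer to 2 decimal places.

62.11 km/h

Log law: V ∝ ln(z/z₀). From the pair, with r = V₁/V₂ = 0.84818,
ln z₀ = (ln z₁ − r·ln z₂)/(1 − r) = (4.6444 − 0.84818×6.8690)/0.15182 = -7.7838 → z₀ = 0.0004164 ft
V₃ = V₁ · ln(z₃/z₀)/ln(z₁/z₀) = 51.9 × 14.8739/12.4282 = 62.1132 km/h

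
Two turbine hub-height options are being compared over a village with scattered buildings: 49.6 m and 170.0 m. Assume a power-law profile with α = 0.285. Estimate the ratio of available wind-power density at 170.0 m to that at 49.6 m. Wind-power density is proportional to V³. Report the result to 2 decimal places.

2.87

Speed ratio: V_B/V_A = (z_B/z_A)^α = (170.0/49.6)^0.285 = (3.4274)^0.285 = 1.42058
Power-density ratio: P_B/P_A = (V_B/V_A)³ = (1.42058)³ = 2.86680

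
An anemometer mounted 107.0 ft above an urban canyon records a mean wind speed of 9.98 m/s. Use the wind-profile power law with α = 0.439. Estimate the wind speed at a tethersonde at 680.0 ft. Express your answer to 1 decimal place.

22.5 m/s

Power-law profile: V₂ = V₁ · (z₂/z₁)^α
V₂ = 9.98 × (680.0/107.0)^0.439 = 9.98 × (6.3551)^0.439
    = 9.98 × 2.2520 = 22.4751 m/s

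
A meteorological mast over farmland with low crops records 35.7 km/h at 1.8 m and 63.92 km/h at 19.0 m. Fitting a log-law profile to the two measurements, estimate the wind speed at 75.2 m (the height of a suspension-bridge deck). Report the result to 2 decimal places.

Log law: V ∝ ln(z/z₀). From the pair, with r = V₁/V₂ = 0.55851,
ln z₀ = (ln z₁ − r·ln z₂)/(1 − r) = (0.5878 − 0.55851×2.9444)/0.44149 = -2.3935 → z₀ = 0.09131 m
V₃ = V₁ · ln(z₃/z₀)/ln(z₁/z₀) = 35.7 × 6.7137/2.9813 = 80.3936 km/h

80.39 km/h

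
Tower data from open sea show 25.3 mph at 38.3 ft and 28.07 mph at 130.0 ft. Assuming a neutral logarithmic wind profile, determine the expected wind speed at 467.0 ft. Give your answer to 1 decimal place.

Log law: V ∝ ln(z/z₀). From the pair, with r = V₁/V₂ = 0.90132,
ln z₀ = (ln z₁ − r·ln z₂)/(1 − r) = (3.6454 − 0.90132×4.8675)/0.09868 = -7.5165 → z₀ = 0.0005440 ft
V₃ = V₁ · ln(z₃/z₀)/ln(z₁/z₀) = 25.3 × 13.6629/11.1620 = 30.9685 mph

31.0 mph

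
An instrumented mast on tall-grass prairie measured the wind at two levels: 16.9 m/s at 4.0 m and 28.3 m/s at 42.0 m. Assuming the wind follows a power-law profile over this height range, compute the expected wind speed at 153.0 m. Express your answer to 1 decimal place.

37.6 m/s

First find α: α = ln(V₂/V₁)/ln(z₂/z₁) = ln(28.3/16.9)/ln(42.0/4.0) = 0.51555/2.35138 = 0.2193
Extrapolate from 42.0 m to 153.0 m: V₃ = 28.3 × (153.0/42.0)^0.2193 = 28.3 × 1.3277 = 37.5738 m/s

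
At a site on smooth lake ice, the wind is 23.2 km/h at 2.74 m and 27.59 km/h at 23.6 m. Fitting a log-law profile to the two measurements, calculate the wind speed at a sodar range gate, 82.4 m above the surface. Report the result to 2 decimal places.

30.14 km/h

Log law: V ∝ ln(z/z₀). From the pair, with r = V₁/V₂ = 0.84088,
ln z₀ = (ln z₁ − r·ln z₂)/(1 − r) = (1.0080 − 0.84088×3.1612)/0.15912 = -10.3716 → z₀ = 0.00003131 m
V₃ = V₁ · ln(z₃/z₀)/ln(z₁/z₀) = 23.2 × 14.7832/11.3796 = 30.1391 km/h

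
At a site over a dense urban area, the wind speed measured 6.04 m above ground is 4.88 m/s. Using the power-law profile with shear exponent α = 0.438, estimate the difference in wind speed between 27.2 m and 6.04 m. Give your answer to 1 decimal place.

4.6 m/s

Power law: V₂ = V₁ · (z₂/z₁)^α = 4.88 × (4.5033)^0.438 = 9.4334 m/s
ΔV = 9.4334 − 4.88 = 4.5534 m/s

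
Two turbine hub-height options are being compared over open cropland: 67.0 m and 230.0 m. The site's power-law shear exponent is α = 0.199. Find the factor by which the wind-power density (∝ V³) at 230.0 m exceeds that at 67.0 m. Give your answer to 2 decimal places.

Speed ratio: V_B/V_A = (z_B/z_A)^α = (230.0/67.0)^0.199 = (3.4328)^0.199 = 1.27819
Power-density ratio: P_B/P_A = (V_B/V_A)³ = (1.27819)³ = 2.08826

2.09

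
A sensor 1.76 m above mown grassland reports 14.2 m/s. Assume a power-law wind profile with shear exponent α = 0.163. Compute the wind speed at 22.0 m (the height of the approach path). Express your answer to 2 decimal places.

21.43 m/s

Power-law profile: V₂ = V₁ · (z₂/z₁)^α
V₂ = 14.2 × (22.0/1.76)^0.163 = 14.2 × (12.5000)^0.163
    = 14.2 × 1.5094 = 21.4331 m/s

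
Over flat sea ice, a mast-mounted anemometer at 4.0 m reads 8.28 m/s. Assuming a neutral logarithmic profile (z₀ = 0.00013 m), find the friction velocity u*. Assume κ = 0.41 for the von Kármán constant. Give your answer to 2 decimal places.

u* ≈ 0.33 m/s

Log law: V(z) = (u*/κ) · ln(z/z₀) ⇒ u* = κ · V / ln(z/z₀)
u* = 0.41 × 8.28 / ln(4.0/0.00013) = 0.41 × 8.28 / 10.3343
   = 3.3948 / 10.3343 = 0.3285 m/s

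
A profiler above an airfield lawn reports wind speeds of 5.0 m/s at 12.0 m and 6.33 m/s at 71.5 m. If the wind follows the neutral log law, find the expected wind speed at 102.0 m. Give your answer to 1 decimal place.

Log law: V ∝ ln(z/z₀). From the pair, with r = V₁/V₂ = 0.78989,
ln z₀ = (ln z₁ − r·ln z₂)/(1 − r) = (2.4849 − 0.78989×4.2697)/0.21011 = -4.2248 → z₀ = 0.01463 m
V₃ = V₁ · ln(z₃/z₀)/ln(z₁/z₀) = 5.0 × 8.8498/6.7097 = 6.5947 m/s

6.6 m/s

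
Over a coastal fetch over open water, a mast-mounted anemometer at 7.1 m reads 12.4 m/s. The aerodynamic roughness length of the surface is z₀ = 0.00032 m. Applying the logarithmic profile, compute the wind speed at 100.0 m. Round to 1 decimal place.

Log law: V(z) ∝ ln(z/z₀), so V₂/V₁ = ln(z₂/z₀) / ln(z₁/z₀).
ln(100.0/0.00032) = 12.6524, ln(7.1/0.00032) = 10.0073
V₂ = 12.4 × 12.6524/10.0073 = 12.4 × 1.2643 = 15.6775 m/s

15.7 m/s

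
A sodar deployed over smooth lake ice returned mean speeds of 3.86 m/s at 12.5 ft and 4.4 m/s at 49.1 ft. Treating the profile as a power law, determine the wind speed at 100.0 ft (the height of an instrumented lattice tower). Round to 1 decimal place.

4.7 m/s

First find α: α = ln(V₂/V₁)/ln(z₂/z₁) = ln(4.4/3.86)/ln(49.1/12.5) = 0.13094/1.36813 = 0.0957
Extrapolate from 49.1 ft to 100.0 ft: V₃ = 4.4 × (100.0/49.1)^0.0957 = 4.4 × 1.0704 = 4.7100 m/s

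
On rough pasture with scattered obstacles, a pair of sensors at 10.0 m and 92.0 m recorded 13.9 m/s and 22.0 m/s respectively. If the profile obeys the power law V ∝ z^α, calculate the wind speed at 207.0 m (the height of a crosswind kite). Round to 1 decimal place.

First find α: α = ln(V₂/V₁)/ln(z₂/z₁) = ln(22.0/13.9)/ln(92.0/10.0) = 0.45915/2.21920 = 0.2069
Extrapolate from 92.0 m to 207.0 m: V₃ = 22.0 × (207.0/92.0)^0.2069 = 22.0 × 1.1827 = 26.0189 m/s

26.0 m/s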